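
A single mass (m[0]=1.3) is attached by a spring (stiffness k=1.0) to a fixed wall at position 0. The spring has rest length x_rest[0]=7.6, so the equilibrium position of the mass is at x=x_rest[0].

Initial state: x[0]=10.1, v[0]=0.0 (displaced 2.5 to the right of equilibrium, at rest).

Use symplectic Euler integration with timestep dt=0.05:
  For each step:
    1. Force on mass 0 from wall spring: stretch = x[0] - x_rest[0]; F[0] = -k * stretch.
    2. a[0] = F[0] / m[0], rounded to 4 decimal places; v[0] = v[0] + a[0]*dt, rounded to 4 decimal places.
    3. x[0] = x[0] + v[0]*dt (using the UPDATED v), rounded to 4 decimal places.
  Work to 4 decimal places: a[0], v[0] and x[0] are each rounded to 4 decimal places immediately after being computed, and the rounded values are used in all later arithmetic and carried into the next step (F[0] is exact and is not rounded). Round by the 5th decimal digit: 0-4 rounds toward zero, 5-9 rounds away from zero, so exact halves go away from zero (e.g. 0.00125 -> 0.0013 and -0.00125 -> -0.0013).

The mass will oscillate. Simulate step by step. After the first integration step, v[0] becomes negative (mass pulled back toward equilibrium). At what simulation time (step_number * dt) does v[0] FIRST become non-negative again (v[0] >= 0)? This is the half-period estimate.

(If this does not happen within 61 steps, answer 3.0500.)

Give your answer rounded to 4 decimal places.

Answer: 3.0500

Derivation:
Step 0: x=[10.1000] v=[0.0000]
Step 1: x=[10.0952] v=[-0.0962]
Step 2: x=[10.0856] v=[-0.1922]
Step 3: x=[10.0712] v=[-0.2878]
Step 4: x=[10.0521] v=[-0.3828]
Step 5: x=[10.0282] v=[-0.4771]
Step 6: x=[9.9997] v=[-0.5705]
Step 7: x=[9.9666] v=[-0.6628]
Step 8: x=[9.9289] v=[-0.7538]
Step 9: x=[9.8867] v=[-0.8434]
Step 10: x=[9.8401] v=[-0.9314]
Step 11: x=[9.7892] v=[-1.0176]
Step 12: x=[9.7341] v=[-1.1018]
Step 13: x=[9.6749] v=[-1.1839]
Step 14: x=[9.6117] v=[-1.2637]
Step 15: x=[9.5446] v=[-1.3411]
Step 16: x=[9.4738] v=[-1.4159]
Step 17: x=[9.3994] v=[-1.4880]
Step 18: x=[9.3215] v=[-1.5572]
Step 19: x=[9.2403] v=[-1.6234]
Step 20: x=[9.1560] v=[-1.6865]
Step 21: x=[9.0687] v=[-1.7463]
Step 22: x=[8.9786] v=[-1.8028]
Step 23: x=[8.8858] v=[-1.8558]
Step 24: x=[8.7905] v=[-1.9053]
Step 25: x=[8.6929] v=[-1.9511]
Step 26: x=[8.5932] v=[-1.9931]
Step 27: x=[8.4916] v=[-2.0313]
Step 28: x=[8.3883] v=[-2.0656]
Step 29: x=[8.2835] v=[-2.0959]
Step 30: x=[8.1774] v=[-2.1222]
Step 31: x=[8.0702] v=[-2.1444]
Step 32: x=[7.9621] v=[-2.1625]
Step 33: x=[7.8533] v=[-2.1764]
Step 34: x=[7.7440] v=[-2.1861]
Step 35: x=[7.6344] v=[-2.1916]
Step 36: x=[7.5248] v=[-2.1929]
Step 37: x=[7.4153] v=[-2.1900]
Step 38: x=[7.3062] v=[-2.1829]
Step 39: x=[7.1976] v=[-2.1716]
Step 40: x=[7.0898] v=[-2.1561]
Step 41: x=[6.9830] v=[-2.1365]
Step 42: x=[6.8774] v=[-2.1128]
Step 43: x=[6.7732] v=[-2.0850]
Step 44: x=[6.6705] v=[-2.0532]
Step 45: x=[6.5696] v=[-2.0175]
Step 46: x=[6.4707] v=[-1.9779]
Step 47: x=[6.3740] v=[-1.9345]
Step 48: x=[6.2796] v=[-1.8873]
Step 49: x=[6.1878] v=[-1.8365]
Step 50: x=[6.0987] v=[-1.7822]
Step 51: x=[6.0125] v=[-1.7245]
Step 52: x=[5.9293] v=[-1.6634]
Step 53: x=[5.8493] v=[-1.5991]
Step 54: x=[5.7727] v=[-1.5318]
Step 55: x=[5.6996] v=[-1.4615]
Step 56: x=[5.6302] v=[-1.3884]
Step 57: x=[5.5646] v=[-1.3126]
Step 58: x=[5.5029] v=[-1.2343]
Step 59: x=[5.4452] v=[-1.1536]
Step 60: x=[5.3917] v=[-1.0707]
Step 61: x=[5.3424] v=[-0.9858]
v[0] did not become non-negative within 61 steps; using fallback time=3.0500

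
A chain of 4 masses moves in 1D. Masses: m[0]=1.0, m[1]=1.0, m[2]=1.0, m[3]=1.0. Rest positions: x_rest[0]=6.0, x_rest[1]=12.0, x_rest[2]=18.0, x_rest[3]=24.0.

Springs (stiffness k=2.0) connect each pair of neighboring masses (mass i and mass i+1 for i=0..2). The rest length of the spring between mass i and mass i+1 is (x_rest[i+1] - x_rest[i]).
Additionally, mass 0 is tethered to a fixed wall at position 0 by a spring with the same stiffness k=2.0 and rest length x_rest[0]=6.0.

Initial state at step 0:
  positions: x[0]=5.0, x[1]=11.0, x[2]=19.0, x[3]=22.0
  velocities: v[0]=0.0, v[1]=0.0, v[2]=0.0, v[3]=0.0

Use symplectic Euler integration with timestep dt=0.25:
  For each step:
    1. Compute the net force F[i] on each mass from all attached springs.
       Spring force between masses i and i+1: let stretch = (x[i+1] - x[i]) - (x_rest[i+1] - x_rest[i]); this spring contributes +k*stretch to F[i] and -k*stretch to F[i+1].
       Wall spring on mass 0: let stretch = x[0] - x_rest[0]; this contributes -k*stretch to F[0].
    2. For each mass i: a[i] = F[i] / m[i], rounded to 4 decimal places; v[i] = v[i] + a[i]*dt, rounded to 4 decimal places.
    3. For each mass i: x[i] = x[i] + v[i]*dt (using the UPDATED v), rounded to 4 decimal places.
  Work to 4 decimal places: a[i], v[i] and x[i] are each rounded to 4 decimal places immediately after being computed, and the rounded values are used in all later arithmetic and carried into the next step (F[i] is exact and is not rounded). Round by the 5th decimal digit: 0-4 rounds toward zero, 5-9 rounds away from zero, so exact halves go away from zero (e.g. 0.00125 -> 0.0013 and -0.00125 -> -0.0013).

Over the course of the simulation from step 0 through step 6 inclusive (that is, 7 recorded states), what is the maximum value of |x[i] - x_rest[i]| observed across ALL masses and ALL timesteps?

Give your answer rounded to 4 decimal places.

Answer: 2.3812

Derivation:
Step 0: x=[5.0000 11.0000 19.0000 22.0000] v=[0.0000 0.0000 0.0000 0.0000]
Step 1: x=[5.1250 11.2500 18.3750 22.3750] v=[0.5000 1.0000 -2.5000 1.5000]
Step 2: x=[5.3750 11.6250 17.3594 23.0000] v=[1.0000 1.5000 -4.0625 2.5000]
Step 3: x=[5.7344 11.9356 16.3321 23.6699] v=[1.4375 1.2422 -4.1094 2.6797]
Step 4: x=[6.1521 12.0206 15.6724 24.1726] v=[1.6709 0.3399 -2.6388 2.0108]
Step 5: x=[6.5344 11.8285 15.6188 24.3628] v=[1.5291 -0.7685 -0.2146 0.7607]
Step 6: x=[6.7617 11.4484 16.1844 24.2100] v=[0.9090 -1.5204 2.2623 -0.6113]
Max displacement = 2.3812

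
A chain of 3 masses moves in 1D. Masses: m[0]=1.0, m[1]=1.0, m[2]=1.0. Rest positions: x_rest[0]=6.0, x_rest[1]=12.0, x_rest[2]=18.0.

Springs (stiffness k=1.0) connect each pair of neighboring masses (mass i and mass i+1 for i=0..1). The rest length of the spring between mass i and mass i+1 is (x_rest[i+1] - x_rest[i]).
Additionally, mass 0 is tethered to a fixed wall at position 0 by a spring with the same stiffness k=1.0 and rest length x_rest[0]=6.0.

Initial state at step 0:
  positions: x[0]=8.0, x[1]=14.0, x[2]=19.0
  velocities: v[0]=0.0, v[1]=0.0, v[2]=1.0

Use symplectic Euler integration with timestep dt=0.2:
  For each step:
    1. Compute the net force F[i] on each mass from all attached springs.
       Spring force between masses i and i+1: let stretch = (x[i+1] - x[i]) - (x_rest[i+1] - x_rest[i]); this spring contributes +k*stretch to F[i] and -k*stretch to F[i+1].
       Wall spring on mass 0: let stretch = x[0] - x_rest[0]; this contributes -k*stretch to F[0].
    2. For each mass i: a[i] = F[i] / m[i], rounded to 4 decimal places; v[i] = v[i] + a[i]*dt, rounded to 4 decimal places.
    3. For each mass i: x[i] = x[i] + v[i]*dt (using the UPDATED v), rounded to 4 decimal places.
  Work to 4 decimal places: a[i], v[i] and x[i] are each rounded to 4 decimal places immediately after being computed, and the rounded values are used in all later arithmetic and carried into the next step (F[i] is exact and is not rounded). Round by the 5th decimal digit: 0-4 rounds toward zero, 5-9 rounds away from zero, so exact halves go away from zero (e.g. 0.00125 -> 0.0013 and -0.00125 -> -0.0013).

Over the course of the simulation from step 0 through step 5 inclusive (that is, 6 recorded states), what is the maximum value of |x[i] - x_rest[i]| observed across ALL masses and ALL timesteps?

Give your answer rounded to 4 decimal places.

Answer: 2.3462

Derivation:
Step 0: x=[8.0000 14.0000 19.0000] v=[0.0000 0.0000 1.0000]
Step 1: x=[7.9200 13.9600 19.2400] v=[-0.4000 -0.2000 1.2000]
Step 2: x=[7.7648 13.8896 19.5088] v=[-0.7760 -0.3520 1.3440]
Step 3: x=[7.5440 13.7990 19.7928] v=[-1.1040 -0.4531 1.4202]
Step 4: x=[7.2716 13.6979 20.0771] v=[-1.3618 -0.5053 1.4214]
Step 5: x=[6.9654 13.5950 20.3462] v=[-1.5309 -0.5147 1.3456]
Max displacement = 2.3462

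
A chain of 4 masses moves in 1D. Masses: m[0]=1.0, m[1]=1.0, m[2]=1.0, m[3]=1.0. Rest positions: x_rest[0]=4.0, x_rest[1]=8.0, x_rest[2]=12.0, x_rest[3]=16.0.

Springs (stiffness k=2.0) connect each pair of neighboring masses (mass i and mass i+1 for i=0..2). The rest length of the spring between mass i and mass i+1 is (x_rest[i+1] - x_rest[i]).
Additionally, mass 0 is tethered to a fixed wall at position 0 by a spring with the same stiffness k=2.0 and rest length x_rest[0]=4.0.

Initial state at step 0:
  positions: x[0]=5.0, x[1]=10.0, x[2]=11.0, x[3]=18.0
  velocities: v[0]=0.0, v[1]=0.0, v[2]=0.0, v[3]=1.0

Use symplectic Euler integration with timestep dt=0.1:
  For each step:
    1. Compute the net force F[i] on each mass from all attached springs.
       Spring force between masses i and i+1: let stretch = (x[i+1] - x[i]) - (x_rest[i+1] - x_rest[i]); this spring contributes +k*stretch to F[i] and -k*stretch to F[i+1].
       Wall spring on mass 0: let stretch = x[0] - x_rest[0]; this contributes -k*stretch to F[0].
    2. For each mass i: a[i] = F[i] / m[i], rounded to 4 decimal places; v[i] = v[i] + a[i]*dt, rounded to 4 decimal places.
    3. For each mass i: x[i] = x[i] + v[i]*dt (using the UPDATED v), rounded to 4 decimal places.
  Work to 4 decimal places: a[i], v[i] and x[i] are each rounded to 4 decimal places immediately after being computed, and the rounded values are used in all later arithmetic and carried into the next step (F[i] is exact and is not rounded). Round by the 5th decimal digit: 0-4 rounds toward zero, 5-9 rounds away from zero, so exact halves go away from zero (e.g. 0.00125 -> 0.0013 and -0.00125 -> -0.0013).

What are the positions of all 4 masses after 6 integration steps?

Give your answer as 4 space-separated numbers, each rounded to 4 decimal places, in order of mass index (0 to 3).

Answer: 4.9021 8.6811 13.0911 17.5083

Derivation:
Step 0: x=[5.0000 10.0000 11.0000 18.0000] v=[0.0000 0.0000 0.0000 1.0000]
Step 1: x=[5.0000 9.9200 11.1200 18.0400] v=[0.0000 -0.8000 1.2000 0.4000]
Step 2: x=[4.9984 9.7656 11.3544 18.0216] v=[-0.0160 -1.5440 2.3440 -0.1840]
Step 3: x=[4.9922 9.5476 11.6904 17.9499] v=[-0.0622 -2.1797 3.3597 -0.7174]
Step 4: x=[4.9772 9.2814 12.1087 17.8330] v=[-0.1496 -2.6622 4.1830 -1.1693]
Step 5: x=[4.9488 8.9856 12.5849 17.6816] v=[-0.2842 -2.9576 4.7624 -1.5142]
Step 6: x=[4.9021 8.6811 13.0911 17.5083] v=[-0.4666 -3.0451 5.0619 -1.7335]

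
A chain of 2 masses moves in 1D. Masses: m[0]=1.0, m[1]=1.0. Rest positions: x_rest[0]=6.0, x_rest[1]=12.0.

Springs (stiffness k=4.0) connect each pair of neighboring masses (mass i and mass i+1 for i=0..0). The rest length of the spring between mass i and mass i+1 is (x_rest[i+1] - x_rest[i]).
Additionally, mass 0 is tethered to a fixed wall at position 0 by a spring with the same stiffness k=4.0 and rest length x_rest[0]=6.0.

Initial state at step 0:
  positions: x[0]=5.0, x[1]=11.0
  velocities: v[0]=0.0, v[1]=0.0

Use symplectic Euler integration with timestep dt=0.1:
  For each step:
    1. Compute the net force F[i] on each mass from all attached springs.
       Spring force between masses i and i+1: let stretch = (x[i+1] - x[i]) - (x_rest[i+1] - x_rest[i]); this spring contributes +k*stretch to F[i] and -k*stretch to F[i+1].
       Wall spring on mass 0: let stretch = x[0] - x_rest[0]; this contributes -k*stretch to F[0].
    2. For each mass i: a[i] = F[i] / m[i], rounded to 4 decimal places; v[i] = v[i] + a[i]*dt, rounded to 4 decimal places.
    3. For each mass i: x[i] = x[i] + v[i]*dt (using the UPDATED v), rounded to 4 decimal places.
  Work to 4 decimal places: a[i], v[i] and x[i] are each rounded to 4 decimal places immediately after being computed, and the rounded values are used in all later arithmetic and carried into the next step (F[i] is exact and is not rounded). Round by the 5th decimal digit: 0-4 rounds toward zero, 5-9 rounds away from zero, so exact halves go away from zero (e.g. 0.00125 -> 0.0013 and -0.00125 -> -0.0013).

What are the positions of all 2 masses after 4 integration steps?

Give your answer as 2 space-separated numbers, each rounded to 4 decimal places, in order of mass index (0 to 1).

Step 0: x=[5.0000 11.0000] v=[0.0000 0.0000]
Step 1: x=[5.0400 11.0000] v=[0.4000 0.0000]
Step 2: x=[5.1168 11.0016] v=[0.7680 0.0160]
Step 3: x=[5.2243 11.0078] v=[1.0752 0.0621]
Step 4: x=[5.3542 11.0227] v=[1.2989 0.1487]

Answer: 5.3542 11.0227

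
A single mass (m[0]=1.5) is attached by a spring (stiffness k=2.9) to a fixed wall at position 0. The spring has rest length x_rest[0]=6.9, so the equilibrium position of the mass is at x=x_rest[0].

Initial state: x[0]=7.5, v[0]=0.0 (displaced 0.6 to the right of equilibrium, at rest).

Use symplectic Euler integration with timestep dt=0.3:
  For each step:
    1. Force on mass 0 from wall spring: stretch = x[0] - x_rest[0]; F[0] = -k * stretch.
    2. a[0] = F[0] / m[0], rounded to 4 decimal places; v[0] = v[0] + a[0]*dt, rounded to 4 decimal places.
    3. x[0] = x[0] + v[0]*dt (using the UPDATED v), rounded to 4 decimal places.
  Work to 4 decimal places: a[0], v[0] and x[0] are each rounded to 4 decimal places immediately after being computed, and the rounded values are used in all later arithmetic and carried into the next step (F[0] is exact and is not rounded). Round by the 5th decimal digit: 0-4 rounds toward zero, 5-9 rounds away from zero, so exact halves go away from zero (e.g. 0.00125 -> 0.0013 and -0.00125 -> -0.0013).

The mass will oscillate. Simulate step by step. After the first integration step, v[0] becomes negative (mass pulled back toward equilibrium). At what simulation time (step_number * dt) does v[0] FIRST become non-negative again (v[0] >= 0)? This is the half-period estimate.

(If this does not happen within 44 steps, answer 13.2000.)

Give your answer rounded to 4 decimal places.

Answer: 2.4000

Derivation:
Step 0: x=[7.5000] v=[0.0000]
Step 1: x=[7.3956] v=[-0.3480]
Step 2: x=[7.2050] v=[-0.6355]
Step 3: x=[6.9613] v=[-0.8124]
Step 4: x=[6.7069] v=[-0.8480]
Step 5: x=[6.4861] v=[-0.7360]
Step 6: x=[6.3373] v=[-0.4959]
Step 7: x=[6.2865] v=[-0.1695]
Step 8: x=[6.3424] v=[0.1863]
First v>=0 after going negative at step 8, time=2.4000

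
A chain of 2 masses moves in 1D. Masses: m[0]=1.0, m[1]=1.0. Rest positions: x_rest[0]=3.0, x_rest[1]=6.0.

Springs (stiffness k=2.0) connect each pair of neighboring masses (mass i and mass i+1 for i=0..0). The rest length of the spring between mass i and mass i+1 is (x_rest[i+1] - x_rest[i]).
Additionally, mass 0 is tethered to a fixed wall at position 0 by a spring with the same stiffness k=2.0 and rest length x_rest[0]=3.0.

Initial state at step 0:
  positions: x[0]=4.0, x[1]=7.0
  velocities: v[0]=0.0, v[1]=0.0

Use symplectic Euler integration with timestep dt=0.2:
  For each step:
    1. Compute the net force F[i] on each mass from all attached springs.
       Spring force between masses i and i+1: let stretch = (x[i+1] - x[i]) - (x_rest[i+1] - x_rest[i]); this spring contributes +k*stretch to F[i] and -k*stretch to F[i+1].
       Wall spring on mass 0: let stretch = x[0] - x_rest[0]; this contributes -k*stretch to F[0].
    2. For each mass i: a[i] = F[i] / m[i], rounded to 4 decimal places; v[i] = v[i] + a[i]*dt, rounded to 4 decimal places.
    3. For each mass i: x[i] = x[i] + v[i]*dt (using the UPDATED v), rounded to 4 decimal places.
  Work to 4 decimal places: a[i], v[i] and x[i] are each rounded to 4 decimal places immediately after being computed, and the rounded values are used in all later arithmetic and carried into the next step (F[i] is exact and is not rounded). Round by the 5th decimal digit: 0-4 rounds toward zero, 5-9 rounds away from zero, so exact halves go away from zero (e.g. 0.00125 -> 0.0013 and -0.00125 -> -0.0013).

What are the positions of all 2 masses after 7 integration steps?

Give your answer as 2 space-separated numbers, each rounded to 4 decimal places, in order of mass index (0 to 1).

Answer: 2.9160 6.4665

Derivation:
Step 0: x=[4.0000 7.0000] v=[0.0000 0.0000]
Step 1: x=[3.9200 7.0000] v=[-0.4000 0.0000]
Step 2: x=[3.7728 6.9936] v=[-0.7360 -0.0320]
Step 3: x=[3.5814 6.9695] v=[-0.9568 -0.1203]
Step 4: x=[3.3746 6.9144] v=[-1.0341 -0.2755]
Step 5: x=[3.1810 6.8161] v=[-0.9680 -0.4914]
Step 6: x=[3.0237 6.6670] v=[-0.7864 -0.7454]
Step 7: x=[2.9160 6.4665] v=[-0.5386 -1.0027]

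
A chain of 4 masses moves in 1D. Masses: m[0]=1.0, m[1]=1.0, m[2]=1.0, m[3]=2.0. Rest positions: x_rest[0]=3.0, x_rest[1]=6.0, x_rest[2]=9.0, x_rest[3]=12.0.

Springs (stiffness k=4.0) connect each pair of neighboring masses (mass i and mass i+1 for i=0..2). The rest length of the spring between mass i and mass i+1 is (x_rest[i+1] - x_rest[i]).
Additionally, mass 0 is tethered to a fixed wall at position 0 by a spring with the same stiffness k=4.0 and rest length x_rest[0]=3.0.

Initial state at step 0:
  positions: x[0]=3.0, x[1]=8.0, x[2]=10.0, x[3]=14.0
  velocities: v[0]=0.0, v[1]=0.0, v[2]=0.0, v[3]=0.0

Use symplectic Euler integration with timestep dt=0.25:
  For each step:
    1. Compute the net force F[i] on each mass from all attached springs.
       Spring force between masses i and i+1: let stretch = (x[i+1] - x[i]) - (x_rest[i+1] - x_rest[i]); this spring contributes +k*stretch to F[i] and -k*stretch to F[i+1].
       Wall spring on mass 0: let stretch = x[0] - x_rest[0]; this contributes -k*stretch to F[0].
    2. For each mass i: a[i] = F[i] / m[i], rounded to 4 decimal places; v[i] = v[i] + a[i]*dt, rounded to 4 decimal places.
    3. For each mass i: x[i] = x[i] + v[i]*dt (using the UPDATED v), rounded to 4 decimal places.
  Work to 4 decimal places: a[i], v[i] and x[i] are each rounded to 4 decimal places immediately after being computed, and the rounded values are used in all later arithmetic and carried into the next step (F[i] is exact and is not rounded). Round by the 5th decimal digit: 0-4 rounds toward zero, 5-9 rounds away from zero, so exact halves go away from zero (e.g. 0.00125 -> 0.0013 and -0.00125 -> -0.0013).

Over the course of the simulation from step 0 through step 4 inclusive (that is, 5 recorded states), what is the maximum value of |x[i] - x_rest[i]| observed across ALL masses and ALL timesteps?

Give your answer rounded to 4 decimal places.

Step 0: x=[3.0000 8.0000 10.0000 14.0000] v=[0.0000 0.0000 0.0000 0.0000]
Step 1: x=[3.5000 7.2500 10.5000 13.8750] v=[2.0000 -3.0000 2.0000 -0.5000]
Step 2: x=[4.0625 6.3750 11.0313 13.7031] v=[2.2500 -3.5000 2.1250 -0.6875]
Step 3: x=[4.1875 6.0860 11.0664 13.5723] v=[0.5000 -1.1562 0.1405 -0.5234]
Step 4: x=[3.7403 6.5674 10.4829 13.5032] v=[-1.7890 1.9257 -2.3340 -0.2764]
Max displacement = 2.0664

Answer: 2.0664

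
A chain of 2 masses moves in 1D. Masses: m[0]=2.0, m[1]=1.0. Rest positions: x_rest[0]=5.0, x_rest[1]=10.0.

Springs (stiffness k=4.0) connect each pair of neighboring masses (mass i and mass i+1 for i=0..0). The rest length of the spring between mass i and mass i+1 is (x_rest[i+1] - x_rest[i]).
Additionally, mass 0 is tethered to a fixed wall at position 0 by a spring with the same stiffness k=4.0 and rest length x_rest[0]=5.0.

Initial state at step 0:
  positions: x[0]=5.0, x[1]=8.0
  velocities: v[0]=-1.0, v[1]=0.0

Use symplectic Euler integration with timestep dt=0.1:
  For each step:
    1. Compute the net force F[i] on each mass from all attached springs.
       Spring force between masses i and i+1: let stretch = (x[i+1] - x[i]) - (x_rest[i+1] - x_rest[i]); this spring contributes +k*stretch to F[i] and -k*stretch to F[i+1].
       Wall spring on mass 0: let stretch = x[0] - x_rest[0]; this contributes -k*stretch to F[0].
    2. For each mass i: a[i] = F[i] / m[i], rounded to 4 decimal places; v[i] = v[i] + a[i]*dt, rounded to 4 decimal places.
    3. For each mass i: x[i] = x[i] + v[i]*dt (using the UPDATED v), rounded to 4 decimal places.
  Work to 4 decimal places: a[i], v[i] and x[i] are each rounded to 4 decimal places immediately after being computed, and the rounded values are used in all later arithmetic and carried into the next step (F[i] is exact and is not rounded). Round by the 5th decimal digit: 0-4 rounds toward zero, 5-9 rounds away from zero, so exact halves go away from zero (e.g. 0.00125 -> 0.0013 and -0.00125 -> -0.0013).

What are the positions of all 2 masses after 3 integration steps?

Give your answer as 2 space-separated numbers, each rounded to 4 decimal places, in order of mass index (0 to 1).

Answer: 4.4915 8.4406

Derivation:
Step 0: x=[5.0000 8.0000] v=[-1.0000 0.0000]
Step 1: x=[4.8600 8.0800] v=[-1.4000 0.8000]
Step 2: x=[4.6872 8.2312] v=[-1.7280 1.5120]
Step 3: x=[4.4915 8.4406] v=[-1.9566 2.0944]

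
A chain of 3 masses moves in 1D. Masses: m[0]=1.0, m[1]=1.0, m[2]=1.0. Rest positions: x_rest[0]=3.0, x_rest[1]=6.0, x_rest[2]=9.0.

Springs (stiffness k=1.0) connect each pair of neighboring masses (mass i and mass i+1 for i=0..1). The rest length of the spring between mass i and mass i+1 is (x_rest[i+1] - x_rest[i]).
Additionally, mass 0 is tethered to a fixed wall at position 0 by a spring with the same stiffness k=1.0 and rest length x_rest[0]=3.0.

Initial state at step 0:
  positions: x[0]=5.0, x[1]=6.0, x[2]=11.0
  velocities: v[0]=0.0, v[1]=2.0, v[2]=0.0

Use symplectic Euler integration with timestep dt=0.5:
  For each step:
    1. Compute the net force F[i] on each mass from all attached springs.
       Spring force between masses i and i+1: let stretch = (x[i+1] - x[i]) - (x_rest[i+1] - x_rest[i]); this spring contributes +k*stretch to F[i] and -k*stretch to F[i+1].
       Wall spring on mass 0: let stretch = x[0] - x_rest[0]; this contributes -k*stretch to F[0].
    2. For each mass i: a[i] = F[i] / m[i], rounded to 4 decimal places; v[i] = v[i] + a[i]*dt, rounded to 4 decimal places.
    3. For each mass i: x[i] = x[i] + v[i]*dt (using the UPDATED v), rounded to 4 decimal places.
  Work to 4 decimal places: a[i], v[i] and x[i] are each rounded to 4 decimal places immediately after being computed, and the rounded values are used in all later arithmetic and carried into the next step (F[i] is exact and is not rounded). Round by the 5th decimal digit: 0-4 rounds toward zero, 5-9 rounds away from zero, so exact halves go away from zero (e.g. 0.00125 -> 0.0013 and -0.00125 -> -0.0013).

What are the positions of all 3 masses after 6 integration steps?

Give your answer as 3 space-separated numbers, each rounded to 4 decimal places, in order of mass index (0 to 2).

Step 0: x=[5.0000 6.0000 11.0000] v=[0.0000 2.0000 0.0000]
Step 1: x=[4.0000 8.0000 10.5000] v=[-2.0000 4.0000 -1.0000]
Step 2: x=[3.0000 9.6250 10.1250] v=[-2.0000 3.2500 -0.7500]
Step 3: x=[2.9063 9.7188 10.3750] v=[-0.1875 0.1875 0.5000]
Step 4: x=[3.7891 8.2735 11.2110] v=[1.7656 -2.8907 1.6719]
Step 5: x=[4.8458 6.4414 12.0626] v=[2.1133 -3.6642 1.7032]
Step 6: x=[5.0899 5.6157 12.2589] v=[0.4882 -1.6514 0.3926]

Answer: 5.0899 5.6157 12.2589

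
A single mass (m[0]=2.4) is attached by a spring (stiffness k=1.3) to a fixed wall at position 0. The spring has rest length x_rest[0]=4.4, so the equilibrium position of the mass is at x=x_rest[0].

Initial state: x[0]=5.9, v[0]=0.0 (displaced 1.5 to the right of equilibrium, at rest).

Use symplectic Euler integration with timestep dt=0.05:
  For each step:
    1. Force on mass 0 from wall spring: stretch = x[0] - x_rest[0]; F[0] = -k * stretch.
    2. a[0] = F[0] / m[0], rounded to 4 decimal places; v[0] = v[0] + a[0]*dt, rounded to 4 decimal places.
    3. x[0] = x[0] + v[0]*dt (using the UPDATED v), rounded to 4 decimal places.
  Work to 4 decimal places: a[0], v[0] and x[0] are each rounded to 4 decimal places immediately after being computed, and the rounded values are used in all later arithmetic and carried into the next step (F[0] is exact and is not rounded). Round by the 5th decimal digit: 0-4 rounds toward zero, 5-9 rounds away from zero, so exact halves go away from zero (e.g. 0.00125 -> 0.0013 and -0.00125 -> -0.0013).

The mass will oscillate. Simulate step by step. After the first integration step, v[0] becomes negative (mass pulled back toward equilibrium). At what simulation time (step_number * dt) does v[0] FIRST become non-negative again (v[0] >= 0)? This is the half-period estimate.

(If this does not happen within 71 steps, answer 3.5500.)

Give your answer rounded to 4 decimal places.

Answer: 3.5500

Derivation:
Step 0: x=[5.9000] v=[0.0000]
Step 1: x=[5.8980] v=[-0.0406]
Step 2: x=[5.8939] v=[-0.0812]
Step 3: x=[5.8878] v=[-0.1217]
Step 4: x=[5.8797] v=[-0.1620]
Step 5: x=[5.8696] v=[-0.2021]
Step 6: x=[5.8575] v=[-0.2419]
Step 7: x=[5.8434] v=[-0.2814]
Step 8: x=[5.8274] v=[-0.3205]
Step 9: x=[5.8094] v=[-0.3592]
Step 10: x=[5.7895] v=[-0.3974]
Step 11: x=[5.7678] v=[-0.4350]
Step 12: x=[5.7442] v=[-0.4720]
Step 13: x=[5.7188] v=[-0.5084]
Step 14: x=[5.6916] v=[-0.5441]
Step 15: x=[5.6626] v=[-0.5791]
Step 16: x=[5.6319] v=[-0.6133]
Step 17: x=[5.5996] v=[-0.6467]
Step 18: x=[5.5656] v=[-0.6792]
Step 19: x=[5.5301] v=[-0.7108]
Step 20: x=[5.4930] v=[-0.7414]
Step 21: x=[5.4545] v=[-0.7710]
Step 22: x=[5.4145] v=[-0.7996]
Step 23: x=[5.3731] v=[-0.8271]
Step 24: x=[5.3304] v=[-0.8535]
Step 25: x=[5.2865] v=[-0.8787]
Step 26: x=[5.2414] v=[-0.9027]
Step 27: x=[5.1951] v=[-0.9255]
Step 28: x=[5.1478] v=[-0.9470]
Step 29: x=[5.0994] v=[-0.9673]
Step 30: x=[5.0501] v=[-0.9862]
Step 31: x=[4.9999] v=[-1.0038]
Step 32: x=[4.9489] v=[-1.0200]
Step 33: x=[4.8972] v=[-1.0349]
Step 34: x=[4.8448] v=[-1.0484]
Step 35: x=[4.7918] v=[-1.0604]
Step 36: x=[4.7383] v=[-1.0710]
Step 37: x=[4.6843] v=[-1.0802]
Step 38: x=[4.6299] v=[-1.0879]
Step 39: x=[4.5752] v=[-1.0941]
Step 40: x=[4.5203] v=[-1.0988]
Step 41: x=[4.4652] v=[-1.1021]
Step 42: x=[4.4100] v=[-1.1039]
Step 43: x=[4.3548] v=[-1.1042]
Step 44: x=[4.2997] v=[-1.1030]
Step 45: x=[4.2447] v=[-1.1003]
Step 46: x=[4.1899] v=[-1.0961]
Step 47: x=[4.1354] v=[-1.0904]
Step 48: x=[4.0812] v=[-1.0832]
Step 49: x=[4.0275] v=[-1.0746]
Step 50: x=[3.9743] v=[-1.0645]
Step 51: x=[3.9217] v=[-1.0530]
Step 52: x=[3.8697] v=[-1.0400]
Step 53: x=[3.8184] v=[-1.0256]
Step 54: x=[3.7679] v=[-1.0099]
Step 55: x=[3.7183] v=[-0.9928]
Step 56: x=[3.6696] v=[-0.9743]
Step 57: x=[3.6219] v=[-0.9545]
Step 58: x=[3.5752] v=[-0.9334]
Step 59: x=[3.5296] v=[-0.9111]
Step 60: x=[3.4852] v=[-0.8875]
Step 61: x=[3.4421] v=[-0.8627]
Step 62: x=[3.4003] v=[-0.8368]
Step 63: x=[3.3598] v=[-0.8097]
Step 64: x=[3.3207] v=[-0.7815]
Step 65: x=[3.2831] v=[-0.7523]
Step 66: x=[3.2470] v=[-0.7221]
Step 67: x=[3.2125] v=[-0.6909]
Step 68: x=[3.1796] v=[-0.6587]
Step 69: x=[3.1483] v=[-0.6256]
Step 70: x=[3.1187] v=[-0.5917]
Step 71: x=[3.0909] v=[-0.5570]
v[0] did not become non-negative within 71 steps; using fallback time=3.5500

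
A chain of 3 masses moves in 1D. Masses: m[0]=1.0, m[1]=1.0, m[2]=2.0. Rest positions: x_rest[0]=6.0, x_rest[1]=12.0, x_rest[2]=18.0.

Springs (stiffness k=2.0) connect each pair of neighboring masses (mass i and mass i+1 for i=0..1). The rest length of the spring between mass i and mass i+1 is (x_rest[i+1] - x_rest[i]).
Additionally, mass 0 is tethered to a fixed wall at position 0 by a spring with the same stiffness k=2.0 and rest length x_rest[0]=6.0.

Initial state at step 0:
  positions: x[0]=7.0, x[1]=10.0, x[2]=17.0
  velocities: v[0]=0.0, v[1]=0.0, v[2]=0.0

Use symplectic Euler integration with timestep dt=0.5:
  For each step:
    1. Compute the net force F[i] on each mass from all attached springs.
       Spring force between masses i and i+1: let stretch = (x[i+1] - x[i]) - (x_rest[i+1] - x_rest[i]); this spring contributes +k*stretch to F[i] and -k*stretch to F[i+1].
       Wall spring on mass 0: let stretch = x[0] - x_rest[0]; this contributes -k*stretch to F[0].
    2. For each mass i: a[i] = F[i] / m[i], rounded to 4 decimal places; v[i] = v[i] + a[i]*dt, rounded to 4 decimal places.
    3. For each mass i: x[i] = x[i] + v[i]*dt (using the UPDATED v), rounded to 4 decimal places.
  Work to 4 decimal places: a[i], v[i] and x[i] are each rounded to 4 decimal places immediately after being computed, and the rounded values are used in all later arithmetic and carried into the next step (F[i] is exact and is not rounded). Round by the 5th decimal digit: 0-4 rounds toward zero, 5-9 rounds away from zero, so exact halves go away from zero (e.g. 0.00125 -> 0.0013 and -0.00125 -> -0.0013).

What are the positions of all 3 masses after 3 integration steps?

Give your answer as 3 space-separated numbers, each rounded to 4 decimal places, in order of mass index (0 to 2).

Answer: 5.4375 11.2813 17.3907

Derivation:
Step 0: x=[7.0000 10.0000 17.0000] v=[0.0000 0.0000 0.0000]
Step 1: x=[5.0000 12.0000 16.7500] v=[-4.0000 4.0000 -0.5000]
Step 2: x=[4.0000 12.8750 16.8125] v=[-2.0000 1.7500 0.1250]
Step 3: x=[5.4375 11.2813 17.3907] v=[2.8750 -3.1875 1.1563]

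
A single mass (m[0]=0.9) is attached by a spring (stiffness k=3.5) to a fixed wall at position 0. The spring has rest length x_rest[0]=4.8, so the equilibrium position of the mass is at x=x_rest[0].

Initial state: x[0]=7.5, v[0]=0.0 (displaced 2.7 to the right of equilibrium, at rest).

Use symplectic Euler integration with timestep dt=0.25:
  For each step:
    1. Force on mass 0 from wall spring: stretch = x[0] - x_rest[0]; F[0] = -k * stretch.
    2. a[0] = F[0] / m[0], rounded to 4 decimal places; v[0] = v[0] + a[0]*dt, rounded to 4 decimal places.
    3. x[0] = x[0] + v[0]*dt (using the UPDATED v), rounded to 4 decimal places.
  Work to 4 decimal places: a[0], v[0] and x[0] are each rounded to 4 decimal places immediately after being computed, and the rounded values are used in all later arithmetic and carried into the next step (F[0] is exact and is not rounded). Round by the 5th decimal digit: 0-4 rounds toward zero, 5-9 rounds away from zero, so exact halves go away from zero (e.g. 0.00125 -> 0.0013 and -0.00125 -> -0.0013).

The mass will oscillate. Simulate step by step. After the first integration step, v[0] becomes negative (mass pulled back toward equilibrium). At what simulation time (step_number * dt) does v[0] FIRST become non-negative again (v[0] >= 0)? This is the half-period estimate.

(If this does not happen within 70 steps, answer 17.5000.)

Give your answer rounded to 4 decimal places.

Step 0: x=[7.5000] v=[0.0000]
Step 1: x=[6.8438] v=[-2.6250]
Step 2: x=[5.6908] v=[-4.6120]
Step 3: x=[4.3213] v=[-5.4781]
Step 4: x=[3.0681] v=[-5.0127]
Step 5: x=[2.2359] v=[-3.3289]
Step 6: x=[2.0269] v=[-0.8360]
Step 7: x=[2.4919] v=[1.8601]
First v>=0 after going negative at step 7, time=1.7500

Answer: 1.7500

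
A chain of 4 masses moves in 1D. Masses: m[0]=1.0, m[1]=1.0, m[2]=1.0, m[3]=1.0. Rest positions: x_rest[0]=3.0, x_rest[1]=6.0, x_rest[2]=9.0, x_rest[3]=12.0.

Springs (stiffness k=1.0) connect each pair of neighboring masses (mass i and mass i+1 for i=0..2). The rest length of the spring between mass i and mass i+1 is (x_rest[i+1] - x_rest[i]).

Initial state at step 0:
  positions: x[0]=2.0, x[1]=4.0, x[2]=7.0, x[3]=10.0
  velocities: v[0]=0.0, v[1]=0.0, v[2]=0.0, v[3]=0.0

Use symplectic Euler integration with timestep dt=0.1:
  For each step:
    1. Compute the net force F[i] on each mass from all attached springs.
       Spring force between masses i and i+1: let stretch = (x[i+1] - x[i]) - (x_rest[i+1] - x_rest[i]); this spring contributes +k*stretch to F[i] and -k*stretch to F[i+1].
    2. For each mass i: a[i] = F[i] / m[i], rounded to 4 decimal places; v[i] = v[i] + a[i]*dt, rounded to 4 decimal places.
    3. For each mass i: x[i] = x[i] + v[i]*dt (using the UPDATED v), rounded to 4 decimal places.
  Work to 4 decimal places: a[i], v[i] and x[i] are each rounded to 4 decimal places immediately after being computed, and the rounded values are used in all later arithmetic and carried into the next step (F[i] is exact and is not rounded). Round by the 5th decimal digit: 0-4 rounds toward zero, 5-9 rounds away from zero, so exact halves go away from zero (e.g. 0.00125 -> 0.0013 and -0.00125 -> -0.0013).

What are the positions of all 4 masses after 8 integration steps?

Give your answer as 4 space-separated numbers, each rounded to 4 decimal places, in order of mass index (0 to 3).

Step 0: x=[2.0000 4.0000 7.0000 10.0000] v=[0.0000 0.0000 0.0000 0.0000]
Step 1: x=[1.9900 4.0100 7.0000 10.0000] v=[-0.1000 0.1000 0.0000 0.0000]
Step 2: x=[1.9702 4.0297 7.0001 10.0000] v=[-0.1980 0.1970 0.0010 0.0000]
Step 3: x=[1.9410 4.0585 7.0005 10.0000] v=[-0.2921 0.2881 0.0040 0.0000]
Step 4: x=[1.9030 4.0956 7.0015 10.0000] v=[-0.3804 0.3706 0.0098 0.0001]
Step 5: x=[1.8569 4.1398 7.0034 10.0000] v=[-0.4611 0.4419 0.0191 0.0003]
Step 6: x=[1.8036 4.1898 7.0066 10.0001] v=[-0.5328 0.5000 0.0324 0.0006]
Step 7: x=[1.7442 4.2441 7.0116 10.0002] v=[-0.5942 0.5431 0.0501 0.0013]
Step 8: x=[1.6798 4.3011 7.0188 10.0004] v=[-0.6442 0.5699 0.0722 0.0024]

Answer: 1.6798 4.3011 7.0188 10.0004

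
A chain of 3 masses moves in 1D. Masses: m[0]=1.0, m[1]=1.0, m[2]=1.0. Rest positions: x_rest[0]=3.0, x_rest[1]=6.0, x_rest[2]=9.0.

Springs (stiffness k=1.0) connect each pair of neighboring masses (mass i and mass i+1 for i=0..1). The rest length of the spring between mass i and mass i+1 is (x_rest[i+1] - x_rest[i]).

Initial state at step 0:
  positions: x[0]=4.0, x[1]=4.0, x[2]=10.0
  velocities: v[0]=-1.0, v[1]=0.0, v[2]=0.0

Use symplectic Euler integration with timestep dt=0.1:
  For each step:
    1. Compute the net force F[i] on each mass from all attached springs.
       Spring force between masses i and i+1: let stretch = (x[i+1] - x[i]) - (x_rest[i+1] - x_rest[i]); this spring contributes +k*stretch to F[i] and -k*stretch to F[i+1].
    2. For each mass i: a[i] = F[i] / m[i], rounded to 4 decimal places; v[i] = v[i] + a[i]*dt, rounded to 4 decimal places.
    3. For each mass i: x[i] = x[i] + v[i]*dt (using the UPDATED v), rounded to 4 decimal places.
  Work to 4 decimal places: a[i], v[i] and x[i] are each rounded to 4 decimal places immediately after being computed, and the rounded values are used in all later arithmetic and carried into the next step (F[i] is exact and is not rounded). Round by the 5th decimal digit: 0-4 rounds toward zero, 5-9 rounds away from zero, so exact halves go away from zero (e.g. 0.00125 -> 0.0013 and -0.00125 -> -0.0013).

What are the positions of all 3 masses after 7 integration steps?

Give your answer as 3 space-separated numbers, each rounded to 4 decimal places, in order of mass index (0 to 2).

Answer: 2.6213 5.4120 9.2667

Derivation:
Step 0: x=[4.0000 4.0000 10.0000] v=[-1.0000 0.0000 0.0000]
Step 1: x=[3.8700 4.0600 9.9700] v=[-1.3000 0.6000 -0.3000]
Step 2: x=[3.7119 4.1772 9.9109] v=[-1.5810 1.1720 -0.5910]
Step 3: x=[3.5285 4.3471 9.8245] v=[-1.8345 1.6988 -0.8644]
Step 4: x=[3.3232 4.5636 9.7133] v=[-2.0526 2.1647 -1.1121]
Step 5: x=[3.1003 4.8192 9.5806] v=[-2.2286 2.5556 -1.3271]
Step 6: x=[2.8646 5.1052 9.4303] v=[-2.3567 2.8599 -1.5032]
Step 7: x=[2.6213 5.4120 9.2667] v=[-2.4326 3.0684 -1.6357]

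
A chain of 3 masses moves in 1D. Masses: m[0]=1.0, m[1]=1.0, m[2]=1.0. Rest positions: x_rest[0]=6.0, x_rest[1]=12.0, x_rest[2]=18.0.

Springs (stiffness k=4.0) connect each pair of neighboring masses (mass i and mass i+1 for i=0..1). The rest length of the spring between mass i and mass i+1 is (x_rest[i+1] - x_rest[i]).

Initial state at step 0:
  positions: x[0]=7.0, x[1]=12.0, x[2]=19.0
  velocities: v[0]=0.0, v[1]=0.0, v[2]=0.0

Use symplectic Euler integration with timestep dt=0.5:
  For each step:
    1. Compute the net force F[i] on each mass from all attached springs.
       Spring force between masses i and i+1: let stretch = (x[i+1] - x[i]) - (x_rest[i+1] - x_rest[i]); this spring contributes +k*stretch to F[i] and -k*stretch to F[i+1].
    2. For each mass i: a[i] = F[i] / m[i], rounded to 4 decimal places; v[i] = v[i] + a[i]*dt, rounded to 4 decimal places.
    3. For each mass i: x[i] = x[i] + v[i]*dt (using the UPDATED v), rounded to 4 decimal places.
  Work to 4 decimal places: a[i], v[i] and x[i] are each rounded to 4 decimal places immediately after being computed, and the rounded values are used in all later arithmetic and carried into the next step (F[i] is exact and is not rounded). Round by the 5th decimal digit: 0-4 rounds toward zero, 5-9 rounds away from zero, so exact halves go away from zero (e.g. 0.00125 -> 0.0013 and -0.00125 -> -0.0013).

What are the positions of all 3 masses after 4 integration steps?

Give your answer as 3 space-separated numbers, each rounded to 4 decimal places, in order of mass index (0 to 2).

Answer: 6.0000 14.0000 18.0000

Derivation:
Step 0: x=[7.0000 12.0000 19.0000] v=[0.0000 0.0000 0.0000]
Step 1: x=[6.0000 14.0000 18.0000] v=[-2.0000 4.0000 -2.0000]
Step 2: x=[7.0000 12.0000 19.0000] v=[2.0000 -4.0000 2.0000]
Step 3: x=[7.0000 12.0000 19.0000] v=[0.0000 0.0000 0.0000]
Step 4: x=[6.0000 14.0000 18.0000] v=[-2.0000 4.0000 -2.0000]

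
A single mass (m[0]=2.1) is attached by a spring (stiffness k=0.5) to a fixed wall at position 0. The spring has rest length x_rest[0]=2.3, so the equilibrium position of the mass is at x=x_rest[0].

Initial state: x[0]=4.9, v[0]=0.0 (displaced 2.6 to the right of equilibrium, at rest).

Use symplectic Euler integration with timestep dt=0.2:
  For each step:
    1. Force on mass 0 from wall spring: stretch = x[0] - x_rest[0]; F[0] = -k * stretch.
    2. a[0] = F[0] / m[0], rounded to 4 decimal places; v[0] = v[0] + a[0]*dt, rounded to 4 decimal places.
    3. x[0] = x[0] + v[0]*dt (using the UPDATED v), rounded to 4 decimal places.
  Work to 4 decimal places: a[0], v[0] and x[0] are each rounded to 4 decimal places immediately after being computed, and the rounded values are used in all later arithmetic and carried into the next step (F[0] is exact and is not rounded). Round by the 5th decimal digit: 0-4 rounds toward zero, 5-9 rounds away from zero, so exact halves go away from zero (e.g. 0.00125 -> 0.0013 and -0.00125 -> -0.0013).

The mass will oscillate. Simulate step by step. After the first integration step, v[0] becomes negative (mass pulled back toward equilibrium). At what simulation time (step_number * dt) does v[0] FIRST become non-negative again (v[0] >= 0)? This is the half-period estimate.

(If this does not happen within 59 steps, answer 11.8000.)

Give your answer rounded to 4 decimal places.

Answer: 6.6000

Derivation:
Step 0: x=[4.9000] v=[0.0000]
Step 1: x=[4.8752] v=[-0.1238]
Step 2: x=[4.8259] v=[-0.2464]
Step 3: x=[4.7526] v=[-0.3667]
Step 4: x=[4.6559] v=[-0.4835]
Step 5: x=[4.5368] v=[-0.5957]
Step 6: x=[4.3964] v=[-0.7022]
Step 7: x=[4.2360] v=[-0.8020]
Step 8: x=[4.0572] v=[-0.8942]
Step 9: x=[3.8616] v=[-0.9779]
Step 10: x=[3.6511] v=[-1.0523]
Step 11: x=[3.4278] v=[-1.1166]
Step 12: x=[3.1937] v=[-1.1703]
Step 13: x=[2.9511] v=[-1.2129]
Step 14: x=[2.7023] v=[-1.2439]
Step 15: x=[2.4497] v=[-1.2631]
Step 16: x=[2.1957] v=[-1.2702]
Step 17: x=[1.9427] v=[-1.2652]
Step 18: x=[1.6931] v=[-1.2482]
Step 19: x=[1.4492] v=[-1.2193]
Step 20: x=[1.2134] v=[-1.1788]
Step 21: x=[0.9880] v=[-1.1271]
Step 22: x=[0.7751] v=[-1.0646]
Step 23: x=[0.5767] v=[-0.9920]
Step 24: x=[0.3947] v=[-0.9099]
Step 25: x=[0.2309] v=[-0.8192]
Step 26: x=[0.0868] v=[-0.7207]
Step 27: x=[-0.0363] v=[-0.6153]
Step 28: x=[-0.1371] v=[-0.5040]
Step 29: x=[-0.2147] v=[-0.3879]
Step 30: x=[-0.2683] v=[-0.2682]
Step 31: x=[-0.2975] v=[-0.1459]
Step 32: x=[-0.3019] v=[-0.0222]
Step 33: x=[-0.2816] v=[0.1017]
First v>=0 after going negative at step 33, time=6.6000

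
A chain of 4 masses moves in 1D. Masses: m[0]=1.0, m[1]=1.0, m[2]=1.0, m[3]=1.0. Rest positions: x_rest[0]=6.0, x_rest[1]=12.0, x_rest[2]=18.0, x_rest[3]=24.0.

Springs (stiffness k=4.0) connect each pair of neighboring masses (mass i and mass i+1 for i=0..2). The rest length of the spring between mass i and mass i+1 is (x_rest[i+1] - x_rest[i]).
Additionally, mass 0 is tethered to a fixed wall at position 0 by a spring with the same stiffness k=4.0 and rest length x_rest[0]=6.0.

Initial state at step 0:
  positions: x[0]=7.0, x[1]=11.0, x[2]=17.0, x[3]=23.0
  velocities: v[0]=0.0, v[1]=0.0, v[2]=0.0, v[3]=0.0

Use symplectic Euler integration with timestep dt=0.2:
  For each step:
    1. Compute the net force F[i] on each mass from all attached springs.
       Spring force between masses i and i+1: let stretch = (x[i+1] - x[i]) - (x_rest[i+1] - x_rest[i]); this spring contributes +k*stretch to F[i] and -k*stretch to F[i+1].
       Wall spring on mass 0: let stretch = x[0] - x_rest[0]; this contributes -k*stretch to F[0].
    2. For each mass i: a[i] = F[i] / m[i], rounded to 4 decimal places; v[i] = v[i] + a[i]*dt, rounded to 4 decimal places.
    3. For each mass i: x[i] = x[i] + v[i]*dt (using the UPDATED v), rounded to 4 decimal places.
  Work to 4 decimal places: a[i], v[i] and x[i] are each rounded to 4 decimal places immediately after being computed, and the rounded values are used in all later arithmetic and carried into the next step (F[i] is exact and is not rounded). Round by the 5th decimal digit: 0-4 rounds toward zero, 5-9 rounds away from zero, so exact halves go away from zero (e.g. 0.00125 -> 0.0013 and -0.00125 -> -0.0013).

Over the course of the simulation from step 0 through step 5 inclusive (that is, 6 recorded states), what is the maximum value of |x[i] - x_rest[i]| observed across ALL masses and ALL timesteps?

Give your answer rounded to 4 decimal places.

Answer: 1.3416

Derivation:
Step 0: x=[7.0000 11.0000 17.0000 23.0000] v=[0.0000 0.0000 0.0000 0.0000]
Step 1: x=[6.5200 11.3200 17.0000 23.0000] v=[-2.4000 1.6000 0.0000 0.0000]
Step 2: x=[5.7648 11.7808 17.0512 23.0000] v=[-3.7760 2.3040 0.2560 0.0000]
Step 3: x=[5.0498 12.1223 17.2109 23.0082] v=[-3.5750 1.7075 0.7987 0.0410]
Step 4: x=[4.6584 12.1464 17.4840 23.0488] v=[-1.9568 0.1204 1.3657 0.2032]
Step 5: x=[4.7198 11.8264 17.7935 23.1591] v=[0.3069 -1.5999 1.5475 0.5514]
Max displacement = 1.3416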